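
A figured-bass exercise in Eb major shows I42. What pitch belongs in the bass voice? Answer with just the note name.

I in Eb major has root Eb; the chord is Eb-G-Bb-D.
The figure 42 means third inversion — the seventh is in the bass.

D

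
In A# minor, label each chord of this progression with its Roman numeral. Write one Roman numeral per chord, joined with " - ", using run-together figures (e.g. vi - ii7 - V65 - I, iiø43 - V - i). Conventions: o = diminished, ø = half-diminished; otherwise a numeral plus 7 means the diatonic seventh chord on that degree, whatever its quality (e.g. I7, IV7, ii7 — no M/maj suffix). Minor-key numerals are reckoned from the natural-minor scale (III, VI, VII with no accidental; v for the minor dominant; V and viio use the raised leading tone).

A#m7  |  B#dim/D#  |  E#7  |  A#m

A#m7 has root A#, degree 1 in A# minor, so i7.
B#dim/D#: root B# is the supertonic; diminished triad there is iio6.
E#7: root E# is the dominant; dominant seventh chord there is V7.
A#m: root A# is the tonic; minor triad there is i.

i7 - iio6 - V7 - i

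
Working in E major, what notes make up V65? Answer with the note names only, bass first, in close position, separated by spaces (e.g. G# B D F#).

D# F# A B

In E major, scale degree 5 is B, and the diatonic chord built there is a dominant seventh chord.
That chord is spelled B-D#-F#-A.
The figured bass 65 indicates first inversion, placing the third (D#) in the bass: D#-F#-A-B.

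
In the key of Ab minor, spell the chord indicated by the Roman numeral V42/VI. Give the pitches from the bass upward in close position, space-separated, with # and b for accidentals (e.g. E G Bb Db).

Bbb Cb Eb Gb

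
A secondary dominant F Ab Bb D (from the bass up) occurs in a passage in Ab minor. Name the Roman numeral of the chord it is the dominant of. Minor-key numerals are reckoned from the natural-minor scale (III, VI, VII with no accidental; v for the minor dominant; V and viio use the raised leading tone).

The chord is a dominant seventh chord on Bb.
A dominant resolves down a perfect fifth: Bb → Eb. In Ab minor, Eb is scale degree 5, i.e. V.

V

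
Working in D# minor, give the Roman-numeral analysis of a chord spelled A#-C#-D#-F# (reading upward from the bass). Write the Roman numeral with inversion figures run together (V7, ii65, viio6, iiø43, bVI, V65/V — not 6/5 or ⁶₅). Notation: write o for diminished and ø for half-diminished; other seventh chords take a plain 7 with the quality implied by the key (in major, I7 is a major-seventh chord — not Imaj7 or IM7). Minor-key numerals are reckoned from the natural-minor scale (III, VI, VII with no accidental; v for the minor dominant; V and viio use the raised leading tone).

The pitches D#-F#-A#-C# form a minor seventh chord rooted on D#.
In D# minor, D# is the tonic; the diatonic minor seventh chord there is i7.
With A# in the bass the chord is in second inversion, so the figured bass is 43.

i43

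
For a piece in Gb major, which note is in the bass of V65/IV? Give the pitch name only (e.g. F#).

The applied chord V65/IV is rooted on Gb: Gb-Bb-Db-Fb.
The figure 65 means first inversion — the third is in the bass.

Bb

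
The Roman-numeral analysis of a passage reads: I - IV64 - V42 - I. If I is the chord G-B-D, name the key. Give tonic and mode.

The chord G is a major triad rooted on G; its label is I.
If G is scale degree 1 and the mode makes that degree carry a major triad, the tonic is G and the mode is major.

G major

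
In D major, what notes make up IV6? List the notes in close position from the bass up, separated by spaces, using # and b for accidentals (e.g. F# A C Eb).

B D G

The numeral's case and figure indicate a major triad. In D major its root, the fourth degree, is G.
Stacking thirds from G gives G-B-D.
With the 6 figure the chord is in first inversion; from the bass B upward in close position it reads B-D-G.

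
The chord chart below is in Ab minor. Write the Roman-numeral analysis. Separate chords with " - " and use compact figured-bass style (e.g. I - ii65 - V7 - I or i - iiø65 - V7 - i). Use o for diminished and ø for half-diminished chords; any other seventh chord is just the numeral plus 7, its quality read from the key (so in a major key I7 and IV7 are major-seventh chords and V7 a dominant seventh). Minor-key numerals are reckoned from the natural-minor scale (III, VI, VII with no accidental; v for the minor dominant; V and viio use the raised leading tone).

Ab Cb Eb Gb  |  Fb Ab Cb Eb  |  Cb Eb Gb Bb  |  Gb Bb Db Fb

i7 - VI7 - III7 - VII7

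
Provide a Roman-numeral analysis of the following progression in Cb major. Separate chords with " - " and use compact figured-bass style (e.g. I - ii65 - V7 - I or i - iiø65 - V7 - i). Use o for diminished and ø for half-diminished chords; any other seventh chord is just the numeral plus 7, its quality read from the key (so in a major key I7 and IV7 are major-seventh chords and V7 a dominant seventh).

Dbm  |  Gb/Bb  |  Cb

Dbm: minor triad on Db = scale degree 2 → ii.
Gb/Bb: major triad on Gb = scale degree 5 → V6.
Cb has root Cb, degree 1 in Cb major, so I.

ii - V6 - I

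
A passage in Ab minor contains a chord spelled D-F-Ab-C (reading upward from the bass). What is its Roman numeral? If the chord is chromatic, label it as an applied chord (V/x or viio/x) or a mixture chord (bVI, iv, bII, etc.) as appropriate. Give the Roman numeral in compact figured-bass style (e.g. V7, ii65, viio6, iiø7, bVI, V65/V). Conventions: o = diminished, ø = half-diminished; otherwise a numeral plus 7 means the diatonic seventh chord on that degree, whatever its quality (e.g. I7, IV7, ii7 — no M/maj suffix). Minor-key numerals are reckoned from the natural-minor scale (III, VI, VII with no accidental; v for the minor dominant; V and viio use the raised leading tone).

viiø7/V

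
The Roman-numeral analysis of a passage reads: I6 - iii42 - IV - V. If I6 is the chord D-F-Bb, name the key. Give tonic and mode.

Bb major

The anchor chord is a major triad on Bb, labeled I6.
If Bb is scale degree 1 and the mode makes that degree carry a major triad, the tonic is Bb and the mode is major.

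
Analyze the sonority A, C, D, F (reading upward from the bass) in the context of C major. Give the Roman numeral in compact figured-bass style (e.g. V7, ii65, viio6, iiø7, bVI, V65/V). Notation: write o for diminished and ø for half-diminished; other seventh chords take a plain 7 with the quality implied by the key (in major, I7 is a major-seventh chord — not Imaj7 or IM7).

ii43

Stacked in thirds the chord is D-F-A-C: a minor seventh chord on D.
D is scale degree 2 in C major, and a minor seventh chord on that degree is written ii7.
With A in the bass the chord is in second inversion, so the figured bass is 43.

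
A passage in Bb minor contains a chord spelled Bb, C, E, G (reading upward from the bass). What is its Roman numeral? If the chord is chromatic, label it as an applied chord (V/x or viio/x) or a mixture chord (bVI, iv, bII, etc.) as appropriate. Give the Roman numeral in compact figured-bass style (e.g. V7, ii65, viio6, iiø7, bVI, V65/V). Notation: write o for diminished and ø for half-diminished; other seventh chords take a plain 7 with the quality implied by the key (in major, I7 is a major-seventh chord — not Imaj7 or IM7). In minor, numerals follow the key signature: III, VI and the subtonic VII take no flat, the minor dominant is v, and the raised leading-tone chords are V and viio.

V42/V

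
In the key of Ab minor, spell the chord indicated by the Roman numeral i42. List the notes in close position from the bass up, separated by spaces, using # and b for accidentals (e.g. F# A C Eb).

Gb Ab Cb Eb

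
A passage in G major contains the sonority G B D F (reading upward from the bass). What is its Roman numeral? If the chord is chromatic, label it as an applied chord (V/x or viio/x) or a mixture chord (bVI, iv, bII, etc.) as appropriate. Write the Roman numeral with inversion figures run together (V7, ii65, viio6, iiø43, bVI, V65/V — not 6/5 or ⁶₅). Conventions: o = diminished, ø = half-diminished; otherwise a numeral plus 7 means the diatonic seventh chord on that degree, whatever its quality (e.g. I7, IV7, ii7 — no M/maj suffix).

V7/IV

The pitches G-B-D-F form a dominant seventh chord rooted on G.
G is not a diatonic chord root with this quality in G major, but it lies a perfect fifth above C (IV), so the chord functions as an applied dominant of IV.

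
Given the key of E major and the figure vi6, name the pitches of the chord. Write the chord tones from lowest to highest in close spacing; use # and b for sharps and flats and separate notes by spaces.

E G# C#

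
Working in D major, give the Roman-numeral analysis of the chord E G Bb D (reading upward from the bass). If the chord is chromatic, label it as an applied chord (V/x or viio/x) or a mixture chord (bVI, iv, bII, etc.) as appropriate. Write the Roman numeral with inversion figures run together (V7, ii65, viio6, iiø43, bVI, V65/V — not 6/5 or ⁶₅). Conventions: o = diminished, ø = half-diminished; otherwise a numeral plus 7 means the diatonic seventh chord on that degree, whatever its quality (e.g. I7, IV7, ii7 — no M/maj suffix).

iiø7

Stacked in thirds the chord is E-G-Bb-D: a half-diminished seventh chord on E.
E is the second degree of D major. This is the half-diminished supertonic seventh, borrowed from the parallel minor.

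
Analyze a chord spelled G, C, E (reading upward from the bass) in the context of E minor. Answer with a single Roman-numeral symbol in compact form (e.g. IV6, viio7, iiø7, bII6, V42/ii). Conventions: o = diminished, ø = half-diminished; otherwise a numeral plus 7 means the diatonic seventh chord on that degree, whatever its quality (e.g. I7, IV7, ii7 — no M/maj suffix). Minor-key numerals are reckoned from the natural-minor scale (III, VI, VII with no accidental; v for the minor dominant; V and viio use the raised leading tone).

VI64

Stacked in thirds the chord is C-E-G: a major triad on C.
C is scale degree 6 in E minor, and a major triad on that degree is written VI.
With G in the bass the chord is in second inversion, so the figured bass is 64.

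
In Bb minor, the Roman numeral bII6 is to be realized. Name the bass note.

bII in Bb minor has root Cb; the chord is Cb-Eb-Gb.
The figure 6 means first inversion — the third is in the bass.

Eb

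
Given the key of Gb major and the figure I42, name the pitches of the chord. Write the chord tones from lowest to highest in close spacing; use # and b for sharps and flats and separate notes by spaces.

The numeral's case and figure indicate a major seventh chord. In Gb major its root, scale degree 1, is Gb.
Stacking thirds from Gb gives Gb-Bb-Db-F.
With the 42 figure the chord is in third inversion; from the bass F upward in close position it reads F-Gb-Bb-Db.

F Gb Bb Db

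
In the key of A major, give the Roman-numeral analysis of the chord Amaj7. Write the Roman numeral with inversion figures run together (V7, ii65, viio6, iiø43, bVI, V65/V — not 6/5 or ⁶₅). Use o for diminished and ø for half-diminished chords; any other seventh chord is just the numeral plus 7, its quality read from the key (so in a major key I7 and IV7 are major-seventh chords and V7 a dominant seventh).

Stacked in thirds the chord is A-C#-E-G#: a major seventh chord on A.
In A major, A is the tonic; the diatonic major seventh chord there is I7.

I7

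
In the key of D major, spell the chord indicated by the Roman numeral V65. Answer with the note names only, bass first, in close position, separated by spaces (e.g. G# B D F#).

In D major, the fifth degree is A, and the diatonic chord built there is a dominant seventh chord.
That chord is spelled A-C#-E-G.
With the 65 figure the chord is in first inversion; from the bass C# upward in close position it reads C#-E-G-A.

C# E G A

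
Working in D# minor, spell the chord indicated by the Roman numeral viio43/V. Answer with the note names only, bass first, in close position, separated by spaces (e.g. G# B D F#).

D# F# G## B#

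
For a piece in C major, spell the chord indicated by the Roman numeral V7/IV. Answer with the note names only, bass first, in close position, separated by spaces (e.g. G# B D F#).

V7/IV is a secondary dominant — the dominant seventh of IV. IV in C major is F, so the applied chord's root is C, a perfect fifth above.
Building a dominant seventh chord on C gives C-E-G-Bb.

C E G Bb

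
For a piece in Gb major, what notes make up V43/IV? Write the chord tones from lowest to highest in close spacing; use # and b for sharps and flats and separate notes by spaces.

The slash means an applied dominant: we want the dominant of IV. In Gb major, IV is Cb major, and its dominant is built on Gb.
Building a dominant seventh chord on Gb gives Gb-Bb-Db-Fb.
With the 43 figure the chord is in second inversion; from the bass Db upward in close position it reads Db-Fb-Gb-Bb.

Db Fb Gb Bb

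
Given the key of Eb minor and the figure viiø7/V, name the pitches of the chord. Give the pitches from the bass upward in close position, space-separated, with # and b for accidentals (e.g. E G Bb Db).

A C Eb G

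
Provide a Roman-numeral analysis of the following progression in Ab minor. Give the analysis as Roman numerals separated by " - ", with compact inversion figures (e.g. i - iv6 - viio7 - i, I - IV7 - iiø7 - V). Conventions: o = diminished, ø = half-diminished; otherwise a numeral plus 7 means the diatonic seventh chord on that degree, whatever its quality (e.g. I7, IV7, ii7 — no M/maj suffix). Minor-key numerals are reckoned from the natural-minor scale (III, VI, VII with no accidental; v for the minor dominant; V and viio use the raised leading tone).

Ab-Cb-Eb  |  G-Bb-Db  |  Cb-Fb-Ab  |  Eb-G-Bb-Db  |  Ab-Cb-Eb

i - viio - VI64 - V7 - i

Ab-Cb-Eb has root Ab, degree 1 in Ab minor, so i.
G-Bb-Db: root G is the leading tone; diminished triad there is viio.
Cb-Fb-Ab: major triad on Fb = scale degree 6 → VI64.
Eb-G-Bb-Db: root Eb is the dominant; dominant seventh chord there is V7.
Ab-Cb-Eb has root Ab, degree 1 in Ab minor, so i.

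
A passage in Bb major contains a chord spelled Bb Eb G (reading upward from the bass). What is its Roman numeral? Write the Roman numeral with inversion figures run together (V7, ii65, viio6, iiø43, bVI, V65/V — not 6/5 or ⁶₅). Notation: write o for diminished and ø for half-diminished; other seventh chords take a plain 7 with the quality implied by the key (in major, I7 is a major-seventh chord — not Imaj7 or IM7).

IV64

The pitches Eb-G-Bb form a major triad rooted on Eb.
In Bb major, Eb is the subdominant; the diatonic major triad there is IV.
With Bb in the bass the chord is in second inversion, so the figured bass is 64.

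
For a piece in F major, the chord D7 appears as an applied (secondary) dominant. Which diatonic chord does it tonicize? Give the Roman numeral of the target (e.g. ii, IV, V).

The chord is a dominant seventh chord on D.
A dominant resolves down a perfect fifth: D → G. In F major, G is scale degree 2, i.e. ii.

ii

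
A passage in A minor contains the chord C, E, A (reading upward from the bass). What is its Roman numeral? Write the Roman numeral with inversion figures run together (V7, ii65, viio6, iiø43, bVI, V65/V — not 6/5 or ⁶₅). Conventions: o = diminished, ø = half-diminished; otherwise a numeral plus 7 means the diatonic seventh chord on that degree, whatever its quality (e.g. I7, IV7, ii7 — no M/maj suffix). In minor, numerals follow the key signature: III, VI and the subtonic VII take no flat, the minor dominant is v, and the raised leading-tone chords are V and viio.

Stacked in thirds the chord is A-C-E: a minor triad on A.
In A minor, A is the tonic; the diatonic minor triad there is i.
With C in the bass the chord is in first inversion, so the figured bass is 6.

i6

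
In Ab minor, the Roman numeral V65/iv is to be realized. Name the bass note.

The applied chord V65/iv is rooted on Ab: Ab-C-Eb-Gb.
The figure 65 means first inversion — the third is in the bass.

C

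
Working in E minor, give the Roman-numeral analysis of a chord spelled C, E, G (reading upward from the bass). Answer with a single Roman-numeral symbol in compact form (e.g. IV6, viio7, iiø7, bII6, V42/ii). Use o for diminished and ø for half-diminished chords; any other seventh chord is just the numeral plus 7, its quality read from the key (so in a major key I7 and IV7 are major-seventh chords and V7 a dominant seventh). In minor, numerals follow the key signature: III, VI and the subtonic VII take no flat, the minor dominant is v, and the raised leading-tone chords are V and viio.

VI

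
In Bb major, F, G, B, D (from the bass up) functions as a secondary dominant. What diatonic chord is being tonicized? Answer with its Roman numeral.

The chord is a dominant seventh chord on G.
A dominant resolves down a perfect fifth: G → C. In Bb major, C is scale degree 2, i.e. ii.

ii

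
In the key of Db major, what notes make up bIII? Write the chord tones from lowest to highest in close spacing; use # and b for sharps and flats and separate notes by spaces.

bIII is a major triad on the lowered third degree, borrowed from the parallel minor. In Db major that root is Fb.
So the chord is Fb-Ab-Cb.

Fb Ab Cb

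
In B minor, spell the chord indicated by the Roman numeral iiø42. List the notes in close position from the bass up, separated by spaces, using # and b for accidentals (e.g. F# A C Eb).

B C# E G

In B minor, the second degree is C#, and the diatonic chord built there is a half-diminished seventh chord.
That chord is spelled C#-E-G-B.
With the 42 figure the chord is in third inversion; from the bass B upward in close position it reads B-C#-E-G.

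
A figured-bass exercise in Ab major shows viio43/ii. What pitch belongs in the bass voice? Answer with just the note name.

The applied chord viio43/ii is rooted on A: A-C-Eb-Gb.
The figure 43 means second inversion — the fifth is in the bass.

Eb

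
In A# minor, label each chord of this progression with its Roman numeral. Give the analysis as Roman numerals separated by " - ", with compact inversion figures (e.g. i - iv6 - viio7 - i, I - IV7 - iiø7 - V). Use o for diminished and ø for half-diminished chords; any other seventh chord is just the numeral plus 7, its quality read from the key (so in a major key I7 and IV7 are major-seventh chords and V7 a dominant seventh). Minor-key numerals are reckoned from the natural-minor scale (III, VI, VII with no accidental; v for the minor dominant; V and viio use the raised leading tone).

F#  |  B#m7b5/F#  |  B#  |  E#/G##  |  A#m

VI - iiø43 - V/V - V6 - i

F# has root F#, degree 6 in A# minor, so VI.
B#m7b5/F#: root B# is the supertonic; half-diminished seventh chord there is iiø43.
B#: chromatic; B# is V of V, so V/V.
E#/G##: major triad on E# = scale degree 5 → V6.
A#m: root A# is the tonic; minor triad there is i.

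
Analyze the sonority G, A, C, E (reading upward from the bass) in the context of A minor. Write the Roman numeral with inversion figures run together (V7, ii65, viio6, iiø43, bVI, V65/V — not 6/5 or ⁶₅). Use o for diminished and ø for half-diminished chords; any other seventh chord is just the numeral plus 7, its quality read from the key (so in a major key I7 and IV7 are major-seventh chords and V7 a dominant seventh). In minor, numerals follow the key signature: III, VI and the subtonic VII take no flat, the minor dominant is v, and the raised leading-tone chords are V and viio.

The pitches A-C-E-G form a minor seventh chord rooted on A.
A is scale degree 1 in A minor, and a minor seventh chord on that degree is written i7.
With G in the bass the chord is in third inversion, so the figured bass is 42.

i42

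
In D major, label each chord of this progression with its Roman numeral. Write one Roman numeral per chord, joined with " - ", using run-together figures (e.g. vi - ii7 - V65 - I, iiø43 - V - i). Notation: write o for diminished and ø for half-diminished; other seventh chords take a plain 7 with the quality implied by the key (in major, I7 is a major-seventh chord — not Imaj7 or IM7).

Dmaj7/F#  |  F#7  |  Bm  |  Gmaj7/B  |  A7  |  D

Dmaj7/F#: major seventh chord on D = scale degree 1 → I65.
F#7 is the secondary dominant of vi (dominant seventh chord on F#): V7/vi.
Bm: minor triad on B = scale degree 6 → vi.
Gmaj7/B: major seventh chord on G = scale degree 4 → IV65.
A7: dominant seventh chord on A = scale degree 5 → V7.
D: root D is the tonic; major triad there is I.

I65 - V7/vi - vi - IV65 - V7 - I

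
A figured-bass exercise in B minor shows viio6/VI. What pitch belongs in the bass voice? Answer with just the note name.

A

The applied chord viio6/VI is rooted on F#: F#-A-C.
The figure 6 means first inversion — the third is in the bass.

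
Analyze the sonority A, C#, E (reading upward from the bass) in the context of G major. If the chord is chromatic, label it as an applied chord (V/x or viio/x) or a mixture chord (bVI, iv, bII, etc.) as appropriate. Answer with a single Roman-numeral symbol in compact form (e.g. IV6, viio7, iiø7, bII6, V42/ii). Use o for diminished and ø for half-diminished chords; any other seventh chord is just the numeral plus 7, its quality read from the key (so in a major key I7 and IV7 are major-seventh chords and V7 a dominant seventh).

The pitches A-C#-E form a major triad rooted on A.
A is not a diatonic chord root with this quality in G major, but it lies a perfect fifth above D (V), so the chord functions as an applied dominant of V.

V/V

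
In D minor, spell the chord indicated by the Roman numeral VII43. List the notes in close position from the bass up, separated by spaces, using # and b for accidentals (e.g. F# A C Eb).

The numeral's case and figure indicate a dominant seventh chord. In D minor its root, the subtonic, is C.
Stacking thirds from C gives C-E-G-Bb.
With the 43 figure the chord is in second inversion; from the bass G upward in close position it reads G-Bb-C-E.

G Bb C E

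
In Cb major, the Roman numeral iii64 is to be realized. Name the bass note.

iii in Cb major has root Eb; the chord is Eb-Gb-Bb.
The figure 64 means second inversion — the fifth is in the bass.

Bb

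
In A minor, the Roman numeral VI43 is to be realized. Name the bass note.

C

VI in A minor has root F; the chord is F-A-C-E.
The figure 43 means second inversion — the fifth is in the bass.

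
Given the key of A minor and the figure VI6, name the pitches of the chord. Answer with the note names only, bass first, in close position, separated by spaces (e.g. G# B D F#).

A C F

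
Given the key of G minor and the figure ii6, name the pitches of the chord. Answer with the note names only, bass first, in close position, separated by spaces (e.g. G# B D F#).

Scale degree 2 in G minor is A; here the chord built on it is altered to a minor triad. ii6 is the minor supertonic, borrowed from the parallel major (the Dorian ii).
So the chord is A-C-E, a minor triad.
The figured bass 6 indicates first inversion, placing the third (C) in the bass: C-E-A.

C E A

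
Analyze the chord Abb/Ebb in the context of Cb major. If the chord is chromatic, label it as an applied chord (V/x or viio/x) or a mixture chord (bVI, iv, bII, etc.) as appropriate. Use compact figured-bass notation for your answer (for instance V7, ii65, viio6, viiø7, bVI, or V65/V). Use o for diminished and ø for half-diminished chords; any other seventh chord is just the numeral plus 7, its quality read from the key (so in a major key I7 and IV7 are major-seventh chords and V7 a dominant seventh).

The pitches Abb-Cb-Ebb form a major triad rooted on Abb.
Abb is the lowered sixth degree of Cb major (diatonic 6 would be Ab). This is a major triad on the lowered sixth degree, borrowed from the parallel minor.
With Ebb in the bass the chord is in second inversion, so the figured bass is 64.

bVI64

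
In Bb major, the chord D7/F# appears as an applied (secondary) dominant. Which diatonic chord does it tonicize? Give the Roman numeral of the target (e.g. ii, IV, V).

vi

The chord is a dominant seventh chord on D.
A dominant resolves down a perfect fifth: D → G. In Bb major, G is scale degree 6, i.e. vi.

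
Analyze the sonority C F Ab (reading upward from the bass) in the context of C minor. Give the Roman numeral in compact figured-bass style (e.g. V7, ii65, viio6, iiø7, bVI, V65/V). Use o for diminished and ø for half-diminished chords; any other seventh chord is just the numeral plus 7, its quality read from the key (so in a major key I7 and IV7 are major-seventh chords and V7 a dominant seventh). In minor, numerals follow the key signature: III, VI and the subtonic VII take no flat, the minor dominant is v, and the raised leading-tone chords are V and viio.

iv64

The pitches F-Ab-C form a minor triad rooted on F.
F is scale degree 4 in C minor, and a minor triad on that degree is written iv.
With C in the bass the chord is in second inversion, so the figured bass is 64.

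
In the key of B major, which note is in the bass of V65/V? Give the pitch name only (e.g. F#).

E#

The applied chord V65/V is rooted on C#: C#-E#-G#-B.
The figure 65 means first inversion — the third is in the bass.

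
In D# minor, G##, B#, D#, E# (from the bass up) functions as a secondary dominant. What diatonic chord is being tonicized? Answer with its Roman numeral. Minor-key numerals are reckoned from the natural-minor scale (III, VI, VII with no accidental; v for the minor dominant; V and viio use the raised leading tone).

The chord is a dominant seventh chord on E#.
A dominant resolves down a perfect fifth: E# → A#. In D# minor, A# is scale degree 5, i.e. V.

V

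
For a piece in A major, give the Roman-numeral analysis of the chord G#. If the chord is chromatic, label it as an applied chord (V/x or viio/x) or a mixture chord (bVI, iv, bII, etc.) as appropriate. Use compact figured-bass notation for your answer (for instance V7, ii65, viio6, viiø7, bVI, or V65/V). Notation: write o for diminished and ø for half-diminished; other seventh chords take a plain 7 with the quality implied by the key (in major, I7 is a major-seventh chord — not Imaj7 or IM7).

V/iii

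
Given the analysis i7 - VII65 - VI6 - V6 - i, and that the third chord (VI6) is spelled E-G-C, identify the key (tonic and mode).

E minor

The anchor chord is a major triad on C, labeled VI6.
If C is scale degree 6 and the mode makes that degree carry a major triad, the tonic is E and the mode is minor.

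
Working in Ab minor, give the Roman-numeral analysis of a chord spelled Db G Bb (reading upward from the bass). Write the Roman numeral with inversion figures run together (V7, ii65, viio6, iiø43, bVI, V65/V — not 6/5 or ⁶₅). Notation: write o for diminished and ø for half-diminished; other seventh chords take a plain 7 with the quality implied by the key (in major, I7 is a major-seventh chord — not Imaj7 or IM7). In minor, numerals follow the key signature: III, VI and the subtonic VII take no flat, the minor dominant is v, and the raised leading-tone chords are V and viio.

viio64

The pitches G-Bb-Db form a diminished triad rooted on G.
In Ab minor, G is the leading tone; the diatonic diminished triad there is viio.
With Db in the bass the chord is in second inversion, so the figured bass is 64.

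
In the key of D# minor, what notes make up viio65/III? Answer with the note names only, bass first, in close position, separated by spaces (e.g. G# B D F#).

G# B D E#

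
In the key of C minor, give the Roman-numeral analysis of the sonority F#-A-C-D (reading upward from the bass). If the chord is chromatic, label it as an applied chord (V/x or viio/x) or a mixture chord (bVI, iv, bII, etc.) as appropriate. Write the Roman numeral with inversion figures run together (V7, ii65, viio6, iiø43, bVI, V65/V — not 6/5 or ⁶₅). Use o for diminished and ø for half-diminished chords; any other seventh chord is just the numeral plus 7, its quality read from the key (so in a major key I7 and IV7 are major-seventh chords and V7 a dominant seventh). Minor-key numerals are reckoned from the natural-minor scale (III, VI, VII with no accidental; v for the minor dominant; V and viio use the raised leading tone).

The pitches D-F#-A-C form a dominant seventh chord rooted on D.
D is not a diatonic chord root with this quality in C minor, but it lies a perfect fifth above G (V), so the chord functions as an applied dominant of V.
With F# in the bass the chord is in first inversion, so the figured bass is 65.

V65/V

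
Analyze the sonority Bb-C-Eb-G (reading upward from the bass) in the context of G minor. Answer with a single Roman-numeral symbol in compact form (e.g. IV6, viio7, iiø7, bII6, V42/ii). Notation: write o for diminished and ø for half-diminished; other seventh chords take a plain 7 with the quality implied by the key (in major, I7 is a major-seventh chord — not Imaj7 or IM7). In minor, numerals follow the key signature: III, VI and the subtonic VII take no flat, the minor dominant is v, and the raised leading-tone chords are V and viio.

iv42

Stacked in thirds the chord is C-Eb-G-Bb: a minor seventh chord on C.
C is scale degree 4 in G minor, and a minor seventh chord on that degree is written iv7.
With Bb in the bass the chord is in third inversion, so the figured bass is 42.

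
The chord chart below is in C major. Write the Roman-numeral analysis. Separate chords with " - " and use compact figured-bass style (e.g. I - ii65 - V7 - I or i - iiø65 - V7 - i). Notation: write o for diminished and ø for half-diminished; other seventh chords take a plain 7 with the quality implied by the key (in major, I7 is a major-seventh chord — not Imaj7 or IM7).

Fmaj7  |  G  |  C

IV7 - V - I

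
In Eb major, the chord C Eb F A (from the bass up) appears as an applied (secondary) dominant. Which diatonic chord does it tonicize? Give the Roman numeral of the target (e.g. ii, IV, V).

The chord is a dominant seventh chord on F.
A dominant resolves down a perfect fifth: F → Bb. In Eb major, Bb is scale degree 5, i.e. V.

V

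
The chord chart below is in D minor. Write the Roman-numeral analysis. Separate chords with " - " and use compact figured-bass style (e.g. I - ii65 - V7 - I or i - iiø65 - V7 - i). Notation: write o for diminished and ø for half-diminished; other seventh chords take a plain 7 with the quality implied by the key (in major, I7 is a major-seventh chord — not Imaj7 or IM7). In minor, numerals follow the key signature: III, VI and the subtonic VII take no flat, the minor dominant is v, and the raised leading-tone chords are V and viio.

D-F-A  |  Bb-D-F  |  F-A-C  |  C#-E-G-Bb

D-F-A has root D, degree 1 in D minor, so i.
Bb-D-F: major triad on Bb = scale degree 6 → VI.
F-A-C has root F, degree 3 in D minor, so III.
C#-E-G-Bb has root C#, degree 7 in D minor, so viio7.

i - VI - III - viio7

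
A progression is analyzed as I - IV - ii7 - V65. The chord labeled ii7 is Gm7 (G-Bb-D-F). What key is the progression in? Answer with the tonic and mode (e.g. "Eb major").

ii7 is given as G-Bb-D-F — a minor seventh chord with root G.
Counting down one scale step from G places the tonic on F; a minor seventh chord on degree 2 is diatonic only in major.

F major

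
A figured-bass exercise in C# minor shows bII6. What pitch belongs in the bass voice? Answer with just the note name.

bII in C# minor has root D; the chord is D-F#-A.
The figure 6 means first inversion — the third is in the bass.

F#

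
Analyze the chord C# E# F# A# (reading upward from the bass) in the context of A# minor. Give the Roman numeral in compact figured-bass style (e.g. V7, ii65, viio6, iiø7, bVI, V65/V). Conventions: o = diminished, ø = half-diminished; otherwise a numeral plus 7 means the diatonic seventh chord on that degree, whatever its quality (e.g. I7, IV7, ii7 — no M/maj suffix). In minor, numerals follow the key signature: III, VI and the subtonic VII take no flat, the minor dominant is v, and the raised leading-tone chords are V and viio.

VI43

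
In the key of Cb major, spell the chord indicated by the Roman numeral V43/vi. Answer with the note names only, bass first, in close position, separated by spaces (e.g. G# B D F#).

Bb Db Eb G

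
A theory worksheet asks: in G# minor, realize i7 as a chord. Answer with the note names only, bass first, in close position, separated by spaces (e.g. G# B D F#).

G# B D# F#

The numeral's case and figure indicate a minor seventh chord. In G# minor its root, the tonic, is G#.
That chord is spelled G#-B-D#-F#.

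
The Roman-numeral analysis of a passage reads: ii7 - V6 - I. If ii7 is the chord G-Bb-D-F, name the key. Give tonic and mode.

F major

The chord Gm7 is a minor seventh chord rooted on G; its label is ii7.
If G is scale degree 2 and the mode makes that degree carry a minor seventh chord, the tonic is F and the mode is major.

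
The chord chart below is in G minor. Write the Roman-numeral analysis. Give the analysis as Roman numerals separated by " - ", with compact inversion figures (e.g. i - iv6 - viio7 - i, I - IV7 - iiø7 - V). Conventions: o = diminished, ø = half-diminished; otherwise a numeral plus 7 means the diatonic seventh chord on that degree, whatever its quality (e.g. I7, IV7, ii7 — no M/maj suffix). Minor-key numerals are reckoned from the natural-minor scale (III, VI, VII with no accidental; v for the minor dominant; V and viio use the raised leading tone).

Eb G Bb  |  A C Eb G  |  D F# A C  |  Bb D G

VI - iiø7 - V7 - i6

Eb-G-Bb: major triad on Eb = scale degree 6 → VI.
A-C-Eb-G has root A, degree 2 in G minor, so iiø7.
D-F#-A-C: root D is the dominant; dominant seventh chord there is V7.
Bb-D-G: minor triad on G = scale degree 1 → i6.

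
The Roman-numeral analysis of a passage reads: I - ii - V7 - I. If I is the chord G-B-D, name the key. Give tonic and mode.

G major

The chord G is a major triad rooted on G; its label is I.
If G is scale degree 1 and the mode makes that degree carry a major triad, the tonic is G and the mode is major.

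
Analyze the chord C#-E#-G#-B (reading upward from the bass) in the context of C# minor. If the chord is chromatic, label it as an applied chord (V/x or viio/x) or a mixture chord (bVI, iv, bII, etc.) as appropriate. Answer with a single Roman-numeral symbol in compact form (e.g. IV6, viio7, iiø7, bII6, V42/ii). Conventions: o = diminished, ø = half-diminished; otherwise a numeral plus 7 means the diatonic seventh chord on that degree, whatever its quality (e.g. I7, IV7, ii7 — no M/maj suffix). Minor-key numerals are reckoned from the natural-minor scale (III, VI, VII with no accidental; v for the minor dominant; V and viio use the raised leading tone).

V7/iv

Stacked in thirds the chord is C#-E#-G#-B: a dominant seventh chord on C#.
C# is not a diatonic chord root with this quality in C# minor, but it lies a perfect fifth above F# (iv), so the chord functions as an applied dominant of iv.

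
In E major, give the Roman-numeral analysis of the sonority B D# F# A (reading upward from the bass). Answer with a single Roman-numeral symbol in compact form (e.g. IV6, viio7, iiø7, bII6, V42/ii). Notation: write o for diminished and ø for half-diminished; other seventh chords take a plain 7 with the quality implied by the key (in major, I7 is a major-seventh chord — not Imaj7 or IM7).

V7

Stacked in thirds the chord is B-D#-F#-A: a dominant seventh chord on B.
B is scale degree 5 in E major, and a dominant seventh chord on that degree is written V7.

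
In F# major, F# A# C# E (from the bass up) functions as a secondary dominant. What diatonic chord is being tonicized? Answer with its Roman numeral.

IV

The chord is a dominant seventh chord on F#.
A dominant resolves down a perfect fifth: F# → B. In F# major, B is scale degree 4, i.e. IV.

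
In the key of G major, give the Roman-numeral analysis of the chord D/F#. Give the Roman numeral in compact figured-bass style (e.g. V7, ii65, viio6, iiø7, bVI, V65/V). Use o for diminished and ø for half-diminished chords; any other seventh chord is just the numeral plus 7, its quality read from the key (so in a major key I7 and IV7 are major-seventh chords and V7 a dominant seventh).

The pitches D-F#-A form a major triad rooted on D.
In G major, D is the dominant; the diatonic major triad there is V.
With F# in the bass the chord is in first inversion, so the figured bass is 6.

V6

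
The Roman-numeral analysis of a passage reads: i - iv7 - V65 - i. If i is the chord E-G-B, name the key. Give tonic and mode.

E minor

The chord Em is a minor triad rooted on E; its label is i.
If E is scale degree 1 and the mode makes that degree carry a minor triad, the tonic is E and the mode is minor.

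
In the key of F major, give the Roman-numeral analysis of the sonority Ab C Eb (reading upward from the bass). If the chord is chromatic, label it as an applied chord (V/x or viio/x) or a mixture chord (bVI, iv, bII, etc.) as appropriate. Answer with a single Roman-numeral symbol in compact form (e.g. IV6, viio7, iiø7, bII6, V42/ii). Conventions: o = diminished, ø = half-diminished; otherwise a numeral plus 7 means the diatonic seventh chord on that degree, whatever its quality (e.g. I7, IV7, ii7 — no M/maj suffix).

bIII

The pitches Ab-C-Eb form a major triad rooted on Ab.
Ab is the lowered third degree of F major (diatonic 3 would be A). This is a major triad on the lowered third degree, borrowed from the parallel minor.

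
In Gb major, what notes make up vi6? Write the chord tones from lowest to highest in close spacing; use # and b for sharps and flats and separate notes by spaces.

In Gb major, the sixth degree is Eb, and the diatonic chord built there is a minor triad.
That chord is spelled Eb-Gb-Bb.
The figured bass 6 indicates first inversion, placing the third (Gb) in the bass: Gb-Bb-Eb.

Gb Bb Eb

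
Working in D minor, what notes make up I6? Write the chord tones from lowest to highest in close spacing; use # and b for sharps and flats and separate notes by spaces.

F# A D

Scale degree 1 in D minor is D; here the chord built on it is altered to a major triad. I6 is the major tonic (Picardy third), borrowed from the parallel major.
So the chord is D-F#-A.
The figured bass 6 indicates first inversion, placing the third (F#) in the bass: F#-A-D.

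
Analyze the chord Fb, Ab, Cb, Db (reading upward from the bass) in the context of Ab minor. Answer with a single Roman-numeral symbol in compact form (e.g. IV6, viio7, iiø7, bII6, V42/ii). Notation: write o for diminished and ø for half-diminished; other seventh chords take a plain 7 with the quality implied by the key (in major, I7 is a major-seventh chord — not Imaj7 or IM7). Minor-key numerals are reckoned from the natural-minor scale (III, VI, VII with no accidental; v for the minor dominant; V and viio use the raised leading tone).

The pitches Db-Fb-Ab-Cb form a minor seventh chord rooted on Db.
In Ab minor, Db is the subdominant; the diatonic minor seventh chord there is iv7.
With Fb in the bass the chord is in first inversion, so the figured bass is 65.

iv65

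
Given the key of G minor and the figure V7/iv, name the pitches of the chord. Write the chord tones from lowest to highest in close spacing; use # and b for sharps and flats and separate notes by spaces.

G B D F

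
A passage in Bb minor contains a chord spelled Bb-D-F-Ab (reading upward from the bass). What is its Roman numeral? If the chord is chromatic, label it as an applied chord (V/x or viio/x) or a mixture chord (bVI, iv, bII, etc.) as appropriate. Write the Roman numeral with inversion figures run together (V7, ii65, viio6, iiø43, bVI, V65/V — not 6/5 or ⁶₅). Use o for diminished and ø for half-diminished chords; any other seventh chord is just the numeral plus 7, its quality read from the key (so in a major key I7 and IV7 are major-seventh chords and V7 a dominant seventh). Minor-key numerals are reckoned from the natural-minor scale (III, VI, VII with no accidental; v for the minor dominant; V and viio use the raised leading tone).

V7/iv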